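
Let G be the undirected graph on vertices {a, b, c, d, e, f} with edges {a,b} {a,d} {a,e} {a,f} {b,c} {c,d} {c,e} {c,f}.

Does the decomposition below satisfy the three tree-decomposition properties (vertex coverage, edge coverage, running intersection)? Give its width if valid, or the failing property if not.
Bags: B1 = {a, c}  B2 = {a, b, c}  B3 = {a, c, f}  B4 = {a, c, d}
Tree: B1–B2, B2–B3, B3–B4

No — vertex e appears in no bag.

A tree decomposition must satisfy three properties: every vertex lies in some bag; for every edge, both endpoints lie together in some bag; and for every vertex, the bags containing it form a connected subtree. Here vertex e appears in no bag, so the decomposition is invalid.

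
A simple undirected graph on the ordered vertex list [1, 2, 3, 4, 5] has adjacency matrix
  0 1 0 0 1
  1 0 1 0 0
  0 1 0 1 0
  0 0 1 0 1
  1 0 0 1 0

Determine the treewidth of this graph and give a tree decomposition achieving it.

Treewidth 2.
One such decomposition:
Bags: B1 = {3, 4, 5}  B2 = {2, 3, 5}  B3 = {1, 2, 5}
Tree: B1–B2, B2–B3

Every bag has size at most 3, so the width is 3 − 1 = 2 and tw(G) ≤ 2. The edges 5–4–3–2–1–5 form a cycle, so G is not a tree and its treewidth is at least 2. The upper and lower bounds meet at 2, so that is the treewidth.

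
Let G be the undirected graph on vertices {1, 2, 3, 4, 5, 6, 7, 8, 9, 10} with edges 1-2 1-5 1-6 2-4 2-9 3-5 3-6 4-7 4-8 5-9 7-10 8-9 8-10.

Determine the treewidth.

2

A width-2 tree decomposition is:
Bags: B1 = {7, 8, 10}  B2 = {4, 7, 8}  B3 = {4, 8, 9}  B4 = {2, 4, 9}  B5 = {2, 5, 9}  B6 = {1, 2, 5}  B7 = {1, 3, 5}  B8 = {1, 3, 6}
Tree: B1–B2, B2–B3, B3–B4, B4–B5, B5–B6, B6–B7, B7–B8
Each bag holds 3 vertices, so the decomposition has width 2, which upper-bounds the treewidth. For the lower bound, G contains the cycle 10–7–4–8–10, so G is not a forest; only forests have treewidth ≤ 1, hence tw(G) ≥ 2. Hence tw(G) = 2 exactly.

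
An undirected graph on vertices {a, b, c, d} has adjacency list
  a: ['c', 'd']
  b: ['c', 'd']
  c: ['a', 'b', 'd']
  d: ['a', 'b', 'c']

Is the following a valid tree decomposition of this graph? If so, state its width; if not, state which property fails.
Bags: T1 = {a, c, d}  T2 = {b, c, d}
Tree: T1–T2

Yes; width 2.

Checking the three conditions: (i) the bags cover all of {a, b, c, d}; (ii) for each edge, some bag contains both endpoints; (iii) the bags containing any fixed vertex form a subtree. All hold, so the decomposition is valid with width 3 − 1 = 2.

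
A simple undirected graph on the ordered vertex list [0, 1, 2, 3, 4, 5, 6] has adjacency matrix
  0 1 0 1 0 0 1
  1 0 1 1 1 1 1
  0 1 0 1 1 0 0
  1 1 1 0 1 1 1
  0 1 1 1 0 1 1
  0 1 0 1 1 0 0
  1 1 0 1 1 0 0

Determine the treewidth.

A width-3 tree decomposition is:
Bags: B1 = {1, 2, 3, 4}  B2 = {1, 3, 4, 5}  B3 = {1, 3, 4, 6}  B4 = {0, 1, 3, 6}
Tree: B1–B2, B2–B3, B3–B4
The largest bag has 4 vertices, giving width 3; this decomposition certifies tw(G) ≤ 3. Conversely, {0, 1, 3, 6} is a clique of size 4, and the vertices of any clique must share a bag in every tree decomposition; so some bag has ≥ 4 vertices and tw(G) ≥ 3. Combining the bounds, tw(G) = 3.

3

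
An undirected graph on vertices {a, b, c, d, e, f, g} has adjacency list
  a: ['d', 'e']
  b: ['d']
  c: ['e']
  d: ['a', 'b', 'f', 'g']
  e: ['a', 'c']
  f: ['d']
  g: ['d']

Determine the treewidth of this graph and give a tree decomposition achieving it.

Treewidth 1.
One such decomposition:
Bags: B1 = {b, d}  B2 = {d, g}  B3 = {a, d}  B4 = {a, e}  B5 = {c, e}  B6 = {d, f}
Tree: B1–B2, B2–B3, B3–B4, B4–B5, B2–B6

The largest bag has 2 vertices, giving width 1; this decomposition certifies tw(G) ≤ 1. G has an edge, so its treewidth is at least 1. The upper and lower bounds meet at 1, so that is the treewidth.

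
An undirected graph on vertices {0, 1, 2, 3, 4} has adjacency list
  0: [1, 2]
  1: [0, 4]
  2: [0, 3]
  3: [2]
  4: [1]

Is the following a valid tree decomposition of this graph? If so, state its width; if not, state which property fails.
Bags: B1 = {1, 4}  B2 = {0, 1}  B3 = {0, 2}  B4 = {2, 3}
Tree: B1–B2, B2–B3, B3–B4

Yes; width 1.

Vertex coverage: the bags together contain {0, 1, 2, 3, 4}, the full vertex set. Edge coverage: each edge of G has both endpoints in at least one bag. Running intersection: for every vertex, the bags containing it form a connected subtree. All three properties hold, so this is a valid tree decomposition of width max|bag| − 1 = 1, and hence tw(G) ≤ 1.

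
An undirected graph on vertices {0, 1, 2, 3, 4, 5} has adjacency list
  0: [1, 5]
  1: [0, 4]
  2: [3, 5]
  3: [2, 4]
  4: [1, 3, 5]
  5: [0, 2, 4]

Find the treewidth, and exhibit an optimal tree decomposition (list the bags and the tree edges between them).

The largest bag has 3 vertices, giving width 2; this decomposition certifies tw(G) ≤ 2. For the lower bound, G contains the cycle 2–3–4–5–2, so G is not a forest; only forests have treewidth ≤ 1, hence tw(G) ≥ 2. Hence tw(G) = 2 exactly.

Treewidth 2.
One optimal decomposition is:
Bags: B1 = {2, 3, 5}  B2 = {3, 4, 5}  B3 = {0, 4, 5}  B4 = {0, 1, 4}
Tree: B1–B2, B2–B3, B3–B4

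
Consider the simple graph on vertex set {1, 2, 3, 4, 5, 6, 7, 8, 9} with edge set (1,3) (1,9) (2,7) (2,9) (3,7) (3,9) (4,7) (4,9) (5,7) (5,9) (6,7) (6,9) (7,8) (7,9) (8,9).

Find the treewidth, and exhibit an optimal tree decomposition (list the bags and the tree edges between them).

Treewidth 2.
Bags: B1 = {5, 7, 9}  B2 = {6, 7, 9}  B3 = {4, 7, 9}  B4 = {3, 7, 9}  B5 = {7, 8, 9}  B6 = {2, 7, 9}  B7 = {1, 3, 9}
Tree: B1–B2, B1–B3, B1–B4, B3–B5, B5–B6, B4–B7

Every bag has size at most 3, so the width is 3 − 1 = 2 and tw(G) ≤ 2. For the lower bound, the 3 vertices {1, 3, 9} are pairwise adjacent, and any tree decomposition puts a clique entirely inside one bag — forcing width ≥ 2. The upper and lower bounds meet at 2, so that is the treewidth.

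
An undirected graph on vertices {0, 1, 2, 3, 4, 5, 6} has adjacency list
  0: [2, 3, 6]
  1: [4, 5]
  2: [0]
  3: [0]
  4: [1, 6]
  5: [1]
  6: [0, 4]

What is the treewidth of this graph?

A width-1 tree decomposition is:
Bags: B1 = {0, 6}  B2 = {0, 3}  B3 = {0, 2}  B4 = {4, 6}  B5 = {1, 4}  B6 = {1, 5}
Tree: B1–B2, B2–B3, B1–B4, B4–B5, B5–B6
Every bag has size at most 2, so the width is 2 − 1 = 1 and tw(G) ≤ 1. Since G has at least one edge (e.g. 0–6), it is not an edgeless graph, so tw(G) ≥ 1. The upper and lower bounds meet at 1, so that is the treewidth.

1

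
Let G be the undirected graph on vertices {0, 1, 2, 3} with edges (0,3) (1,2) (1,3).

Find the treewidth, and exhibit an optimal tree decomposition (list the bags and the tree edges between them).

Treewidth 1.
One optimal decomposition is:
Bags: B1 = {1, 2}  B2 = {1, 3}  B3 = {0, 3}
Tree: B1–B2, B2–B3

Every bag has size at most 2, so the width is 2 − 1 = 1 and tw(G) ≤ 1. Any graph with an edge has treewidth ≥ 1, and G has the edge 1–2. Hence tw(G) = 1 exactly.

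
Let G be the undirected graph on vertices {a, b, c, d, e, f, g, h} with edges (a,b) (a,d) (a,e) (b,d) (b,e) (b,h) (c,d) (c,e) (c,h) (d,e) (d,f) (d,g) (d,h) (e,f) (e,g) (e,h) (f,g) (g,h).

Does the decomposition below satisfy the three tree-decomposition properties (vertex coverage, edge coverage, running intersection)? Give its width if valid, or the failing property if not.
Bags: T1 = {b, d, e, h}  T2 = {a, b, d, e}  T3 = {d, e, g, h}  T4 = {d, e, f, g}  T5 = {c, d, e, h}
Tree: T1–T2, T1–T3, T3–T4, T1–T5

Yes; width 3.

Every vertex of G appears in some bag (union = {a, b, c, d, e, f, g, h}); every edge is covered by a bag; and for each vertex v the set of bags containing v is connected in the bag tree. The decomposition is therefore valid. The largest bag has 4 vertices, so the width is 3.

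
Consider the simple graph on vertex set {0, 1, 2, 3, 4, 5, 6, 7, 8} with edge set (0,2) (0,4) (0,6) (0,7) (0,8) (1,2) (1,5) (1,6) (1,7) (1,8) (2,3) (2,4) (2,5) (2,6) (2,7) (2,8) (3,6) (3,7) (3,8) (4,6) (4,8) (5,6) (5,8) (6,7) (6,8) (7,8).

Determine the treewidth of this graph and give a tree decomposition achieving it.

Treewidth 4.
One optimal decomposition is:
Bags: B1 = {2, 3, 6, 7, 8}  B2 = {0, 2, 6, 7, 8}  B3 = {1, 2, 6, 7, 8}  B4 = {0, 2, 4, 6, 8}  B5 = {1, 2, 5, 6, 8}
Tree: B1–B2, B1–B3, B2–B4, B3–B5

Each bag holds 5 vertices, so the decomposition has width 4, which upper-bounds the treewidth. On the other hand G contains the 5-clique {0, 2, 4, 6, 8}. A clique must lie in a single bag of any decomposition, so no decomposition can have width below 4. The upper and lower bounds meet at 4, so that is the treewidth.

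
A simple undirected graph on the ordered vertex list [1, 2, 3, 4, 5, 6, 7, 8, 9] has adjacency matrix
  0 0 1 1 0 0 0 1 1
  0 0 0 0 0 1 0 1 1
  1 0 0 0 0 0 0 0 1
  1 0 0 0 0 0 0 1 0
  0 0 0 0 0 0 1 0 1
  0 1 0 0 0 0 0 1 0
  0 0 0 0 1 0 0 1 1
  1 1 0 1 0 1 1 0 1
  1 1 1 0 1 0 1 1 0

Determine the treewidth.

A width-2 tree decomposition is:
Bags: B1 = {2, 8, 9}  B2 = {7, 8, 9}  B3 = {1, 8, 9}  B4 = {2, 6, 8}  B5 = {1, 4, 8}  B6 = {1, 3, 9}  B7 = {5, 7, 9}
Tree: B1–B2, B2–B3, B1–B4, B3–B5, B3–B6, B2–B7
Each bag holds 3 vertices, so the decomposition has width 2, which upper-bounds the treewidth. Conversely, {1, 8, 9} is a clique of size 3, and the vertices of any clique must share a bag in every tree decomposition; so some bag has ≥ 3 vertices and tw(G) ≥ 2. The upper and lower bounds meet at 2, so that is the treewidth.

2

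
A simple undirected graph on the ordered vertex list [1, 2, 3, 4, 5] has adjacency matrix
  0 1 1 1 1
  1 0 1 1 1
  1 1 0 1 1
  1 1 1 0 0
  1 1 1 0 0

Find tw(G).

3

A width-3 tree decomposition is:
Bags: B1 = {1, 2, 3, 5}  B2 = {1, 2, 3, 4}
Tree: B1–B2
The largest bag has 4 vertices, giving width 3; this decomposition certifies tw(G) ≤ 3. Conversely, {1, 2, 3, 4} is a clique of size 4, and the vertices of any clique must share a bag in every tree decomposition; so some bag has ≥ 4 vertices and tw(G) ≥ 3. Therefore the treewidth is 3.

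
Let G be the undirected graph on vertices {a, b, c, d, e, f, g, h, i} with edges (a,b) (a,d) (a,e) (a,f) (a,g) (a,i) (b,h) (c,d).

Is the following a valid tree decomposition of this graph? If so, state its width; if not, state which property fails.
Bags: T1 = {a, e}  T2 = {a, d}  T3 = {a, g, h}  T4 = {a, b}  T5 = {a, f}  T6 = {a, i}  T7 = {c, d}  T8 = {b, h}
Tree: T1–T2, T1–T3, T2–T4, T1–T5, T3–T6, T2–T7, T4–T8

A tree decomposition must satisfy three properties: every vertex lies in some bag; for every edge, both endpoints lie together in some bag; and for every vertex, the bags containing it form a connected subtree. Here bags containing vertex h are not connected in the tree, so the decomposition is invalid.

No — bags containing vertex h are not connected in the tree.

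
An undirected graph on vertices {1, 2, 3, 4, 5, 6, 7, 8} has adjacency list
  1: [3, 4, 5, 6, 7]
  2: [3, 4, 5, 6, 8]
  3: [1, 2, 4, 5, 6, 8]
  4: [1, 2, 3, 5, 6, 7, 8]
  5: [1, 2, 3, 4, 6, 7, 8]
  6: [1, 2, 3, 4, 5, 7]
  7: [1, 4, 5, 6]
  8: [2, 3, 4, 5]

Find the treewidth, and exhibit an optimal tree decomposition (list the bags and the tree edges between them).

Treewidth 4.
One optimal decomposition is:
Bags: B1 = {2, 3, 4, 5, 6}  B2 = {1, 3, 4, 5, 6}  B3 = {2, 3, 4, 5, 8}  B4 = {1, 4, 5, 6, 7}
Tree: B1–B2, B1–B3, B2–B4

Every bag has size at most 5, so the width is 5 − 1 = 4 and tw(G) ≤ 4. Conversely, {1, 3, 4, 5, 6} is a clique of size 5, and the vertices of any clique must share a bag in every tree decomposition; so some bag has ≥ 5 vertices and tw(G) ≥ 4. Hence tw(G) = 4 exactly.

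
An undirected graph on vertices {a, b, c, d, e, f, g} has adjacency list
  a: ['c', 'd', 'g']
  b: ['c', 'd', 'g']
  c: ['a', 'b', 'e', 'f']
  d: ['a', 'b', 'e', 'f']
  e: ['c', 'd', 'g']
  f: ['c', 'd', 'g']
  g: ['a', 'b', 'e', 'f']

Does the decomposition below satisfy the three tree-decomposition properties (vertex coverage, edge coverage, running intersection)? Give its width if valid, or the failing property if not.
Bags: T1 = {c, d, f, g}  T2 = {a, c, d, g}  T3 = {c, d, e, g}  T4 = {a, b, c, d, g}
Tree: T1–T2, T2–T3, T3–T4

A tree decomposition must satisfy three properties: every vertex lies in some bag; for every edge, both endpoints lie together in some bag; and for every vertex, the bags containing it form a connected subtree. Here bags containing vertex a are not connected in the tree, so the decomposition is invalid.

No — bags containing vertex a are not connected in the tree.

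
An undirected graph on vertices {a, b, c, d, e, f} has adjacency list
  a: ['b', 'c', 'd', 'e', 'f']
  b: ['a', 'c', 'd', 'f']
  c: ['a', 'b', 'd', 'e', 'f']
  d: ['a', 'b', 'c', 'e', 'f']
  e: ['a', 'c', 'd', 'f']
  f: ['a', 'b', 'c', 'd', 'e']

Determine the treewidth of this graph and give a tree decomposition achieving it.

The largest bag has 5 vertices, giving width 4; this decomposition certifies tw(G) ≤ 4. For the lower bound, the 5 vertices {a, c, d, e, f} are pairwise adjacent, and any tree decomposition puts a clique entirely inside one bag — forcing width ≥ 4. Combining the bounds, tw(G) = 4.

Treewidth 4.
One such decomposition:
Bags: B1 = {a, b, c, d, f}  B2 = {a, c, d, e, f}
Tree: B1–B2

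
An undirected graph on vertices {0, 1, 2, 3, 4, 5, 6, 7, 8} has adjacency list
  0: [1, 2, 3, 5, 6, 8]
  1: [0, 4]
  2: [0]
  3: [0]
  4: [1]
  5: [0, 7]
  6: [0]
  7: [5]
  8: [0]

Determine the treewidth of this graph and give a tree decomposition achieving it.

Treewidth 1.
Bags: B1 = {0, 5}  B2 = {0, 3}  B3 = {0, 8}  B4 = {0, 6}  B5 = {0, 2}  B6 = {0, 1}  B7 = {1, 4}  B8 = {5, 7}
Tree: B1–B2, B2–B3, B1–B4, B2–B5, B5–B6, B6–B7, B1–B8

The largest bag has 2 vertices, giving width 1; this decomposition certifies tw(G) ≤ 1. Since G has at least one edge (e.g. 5–0), it is not an edgeless graph, so tw(G) ≥ 1. The upper and lower bounds meet at 1, so that is the treewidth.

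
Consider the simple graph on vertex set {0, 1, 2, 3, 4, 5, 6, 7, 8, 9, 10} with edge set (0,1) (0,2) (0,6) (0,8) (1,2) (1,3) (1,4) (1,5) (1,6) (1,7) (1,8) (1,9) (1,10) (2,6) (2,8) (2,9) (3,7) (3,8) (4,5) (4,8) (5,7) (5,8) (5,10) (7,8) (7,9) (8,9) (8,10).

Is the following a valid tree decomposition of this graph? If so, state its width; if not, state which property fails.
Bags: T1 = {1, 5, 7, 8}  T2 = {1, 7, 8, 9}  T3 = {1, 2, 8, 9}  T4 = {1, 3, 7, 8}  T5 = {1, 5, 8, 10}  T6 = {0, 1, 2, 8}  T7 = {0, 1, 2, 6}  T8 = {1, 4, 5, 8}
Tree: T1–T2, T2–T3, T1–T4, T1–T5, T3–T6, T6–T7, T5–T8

Every vertex of G appears in some bag (union = {0, 1, 2, 3, 4, 5, 6, 7, 8, 9, 10}); every edge is covered by a bag; and for each vertex v the set of bags containing v is connected in the bag tree. The decomposition is therefore valid. The largest bag has 4 vertices, so the width is 3.

Yes; width 3.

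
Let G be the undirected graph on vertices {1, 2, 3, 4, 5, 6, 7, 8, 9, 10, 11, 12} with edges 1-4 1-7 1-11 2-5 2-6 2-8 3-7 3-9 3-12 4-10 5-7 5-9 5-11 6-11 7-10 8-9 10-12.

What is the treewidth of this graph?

3

A width-3 tree decomposition is:
Bags: B1 = {2, 6, 8, 11}  B2 = {2, 5, 8, 11}  B3 = {5, 8, 9, 11}  B4 = {1, 5, 9, 11}  B5 = {1, 5, 7, 9}  B6 = {1, 3, 7, 9}  B7 = {1, 3, 4, 7}  B8 = {3, 4, 7, 10}  B9 = {3, 4, 10, 12}
Tree: B1–B2, B2–B3, B3–B4, B4–B5, B5–B6, B6–B7, B7–B8, B8–B9
Every bag has size at most 4, so the width is 4 − 1 = 3 and tw(G) ≤ 3. For the lower bound: the 4 vertex sets {2,6,8}, {11}, {5}, {1,3,7,9} are disjoint, each induces a connected subgraph, and every pair is joined by at least one edge of G. Contracting each set to a single vertex therefore yields K_{4} as a minor, and since treewidth is minor-monotone, tw(G) ≥ tw(K_{4}) = 3. Combining the bounds, tw(G) = 3.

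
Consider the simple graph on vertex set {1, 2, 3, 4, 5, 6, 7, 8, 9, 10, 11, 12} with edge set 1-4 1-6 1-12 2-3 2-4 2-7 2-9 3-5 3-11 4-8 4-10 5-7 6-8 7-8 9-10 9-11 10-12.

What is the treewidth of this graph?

3

A width-3 tree decomposition is:
Bags: B1 = {3, 5, 7, 11}  B2 = {2, 3, 7, 11}  B3 = {2, 7, 9, 11}  B4 = {2, 7, 8, 9}  B5 = {2, 4, 8, 9}  B6 = {4, 8, 9, 10}  B7 = {4, 6, 8, 10}  B8 = {1, 4, 6, 10}  B9 = {1, 6, 10, 12}
Tree: B1–B2, B2–B3, B3–B4, B4–B5, B5–B6, B6–B7, B7–B8, B8–B9
The largest bag has 4 vertices, giving width 3; this decomposition certifies tw(G) ≤ 3. For the lower bound: the 4 vertex sets {3,5,11}, {7}, {2}, {4,8,9,10} are disjoint, each induces a connected subgraph, and every pair is joined by at least one edge of G. Contracting each set to a single vertex therefore yields K_{4} as a minor, and since treewidth is minor-monotone, tw(G) ≥ tw(K_{4}) = 3. Combining the bounds, tw(G) = 3.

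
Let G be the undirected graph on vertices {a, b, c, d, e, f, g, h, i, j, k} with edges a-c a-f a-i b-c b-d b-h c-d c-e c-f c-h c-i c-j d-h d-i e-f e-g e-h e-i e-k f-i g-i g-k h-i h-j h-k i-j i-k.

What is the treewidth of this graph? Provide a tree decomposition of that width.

Every bag has size at most 4, so the width is 4 − 1 = 3 and tw(G) ≤ 3. For the lower bound, the 4 vertices {b, c, d, h} are pairwise adjacent, and any tree decomposition puts a clique entirely inside one bag — forcing width ≥ 3. Hence tw(G) = 3 exactly.

Treewidth 3.
Bags: B1 = {c, e, h, i}  B2 = {c, e, f, i}  B3 = {c, d, h, i}  B4 = {c, h, i, j}  B5 = {b, c, d, h}  B6 = {a, c, f, i}  B7 = {e, h, i, k}  B8 = {e, g, i, k}
Tree: B1–B2, B1–B3, B1–B4, B3–B5, B2–B6, B1–B7, B7–B8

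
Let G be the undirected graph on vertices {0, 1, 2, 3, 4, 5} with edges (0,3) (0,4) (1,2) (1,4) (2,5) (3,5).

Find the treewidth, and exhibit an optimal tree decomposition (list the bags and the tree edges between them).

Treewidth 2.
One such decomposition:
Bags: B1 = {1, 2, 5}  B2 = {1, 3, 5}  B3 = {0, 1, 3}  B4 = {0, 1, 4}
Tree: B1–B2, B2–B3, B3–B4

Every bag has size at most 3, so the width is 3 − 1 = 2 and tw(G) ≤ 2. Since 1–2–5–3–0–4–1 is a cycle in G, G is not acyclic. Forests are exactly the graphs of treewidth ≤ 1, so tw(G) ≥ 2. Hence tw(G) = 2 exactly.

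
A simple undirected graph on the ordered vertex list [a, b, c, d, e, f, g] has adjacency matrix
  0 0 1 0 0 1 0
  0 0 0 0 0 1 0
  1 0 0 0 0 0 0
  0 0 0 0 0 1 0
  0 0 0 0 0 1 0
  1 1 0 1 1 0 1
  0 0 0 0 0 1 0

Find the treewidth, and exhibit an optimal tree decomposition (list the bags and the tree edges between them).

Treewidth 1.
Bags: B1 = {f, g}  B2 = {a, f}  B3 = {d, f}  B4 = {b, f}  B5 = {e, f}  B6 = {a, c}
Tree: B1–B2, B1–B3, B2–B4, B1–B5, B2–B6

The largest bag has 2 vertices, giving width 1; this decomposition certifies tw(G) ≤ 1. Since G has at least one edge (e.g. g–f), it is not an edgeless graph, so tw(G) ≥ 1. Therefore the treewidth is 1.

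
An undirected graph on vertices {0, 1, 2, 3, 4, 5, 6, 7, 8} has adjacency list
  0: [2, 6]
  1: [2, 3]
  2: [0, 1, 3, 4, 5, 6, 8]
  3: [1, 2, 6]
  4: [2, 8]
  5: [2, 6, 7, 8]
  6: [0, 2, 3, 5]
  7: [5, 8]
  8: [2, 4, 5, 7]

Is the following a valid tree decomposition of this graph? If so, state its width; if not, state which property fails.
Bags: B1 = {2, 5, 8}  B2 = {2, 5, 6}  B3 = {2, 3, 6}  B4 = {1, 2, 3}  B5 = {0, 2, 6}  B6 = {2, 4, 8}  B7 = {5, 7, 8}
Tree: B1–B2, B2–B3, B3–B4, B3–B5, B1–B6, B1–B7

Vertex coverage: the bags together contain {0, 1, 2, 3, 4, 5, 6, 7, 8}, the full vertex set. Edge coverage: each edge of G has both endpoints in at least one bag. Running intersection: for every vertex, the bags containing it form a connected subtree. All three properties hold, so this is a valid tree decomposition of width max|bag| − 1 = 2, and hence tw(G) ≤ 2.

Yes; width 2.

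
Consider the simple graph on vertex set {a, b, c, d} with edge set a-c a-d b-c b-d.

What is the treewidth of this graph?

A width-2 tree decomposition is:
Bags: B1 = {a, b, d}  B2 = {a, b, c}
Tree: B1–B2
The largest bag has 3 vertices, giving width 2; this decomposition certifies tw(G) ≤ 2. For the lower bound, G contains the cycle b–d–a–c–b, so G is not a forest; only forests have treewidth ≤ 1, hence tw(G) ≥ 2. Hence tw(G) = 2 exactly.

2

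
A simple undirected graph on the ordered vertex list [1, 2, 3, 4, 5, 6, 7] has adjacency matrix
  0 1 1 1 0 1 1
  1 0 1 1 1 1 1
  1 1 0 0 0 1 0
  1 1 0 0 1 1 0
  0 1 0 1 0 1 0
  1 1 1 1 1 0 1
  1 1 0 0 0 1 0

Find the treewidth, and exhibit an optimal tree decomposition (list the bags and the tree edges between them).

Every bag has size at most 4, so the width is 4 − 1 = 3 and tw(G) ≤ 3. For the lower bound, the 4 vertices {1, 2, 3, 6} are pairwise adjacent, and any tree decomposition puts a clique entirely inside one bag — forcing width ≥ 3. The upper and lower bounds meet at 3, so that is the treewidth.

Treewidth 3.
One such decomposition:
Bags: B1 = {1, 2, 4, 6}  B2 = {2, 4, 5, 6}  B3 = {1, 2, 6, 7}  B4 = {1, 2, 3, 6}
Tree: B1–B2, B1–B3, B3–B4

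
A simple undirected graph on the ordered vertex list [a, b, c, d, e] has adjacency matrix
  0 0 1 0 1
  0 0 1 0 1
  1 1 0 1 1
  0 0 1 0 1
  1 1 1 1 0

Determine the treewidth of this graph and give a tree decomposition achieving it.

The largest bag has 3 vertices, giving width 2; this decomposition certifies tw(G) ≤ 2. On the other hand G contains the 3-clique {c, d, e}. A clique must lie in a single bag of any decomposition, so no decomposition can have width below 2. Therefore the treewidth is 2.

Treewidth 2.
One such decomposition:
Bags: B1 = {b, c, e}  B2 = {c, d, e}  B3 = {a, c, e}
Tree: B1–B2, B2–B3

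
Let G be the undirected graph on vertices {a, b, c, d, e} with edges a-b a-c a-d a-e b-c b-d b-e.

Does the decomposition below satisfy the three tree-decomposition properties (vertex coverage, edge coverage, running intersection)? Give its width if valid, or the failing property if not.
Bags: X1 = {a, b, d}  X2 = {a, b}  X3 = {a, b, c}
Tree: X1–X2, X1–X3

No — vertex e appears in no bag.

A tree decomposition must satisfy three properties: every vertex lies in some bag; for every edge, both endpoints lie together in some bag; and for every vertex, the bags containing it form a connected subtree. Here vertex e appears in no bag, so the decomposition is invalid.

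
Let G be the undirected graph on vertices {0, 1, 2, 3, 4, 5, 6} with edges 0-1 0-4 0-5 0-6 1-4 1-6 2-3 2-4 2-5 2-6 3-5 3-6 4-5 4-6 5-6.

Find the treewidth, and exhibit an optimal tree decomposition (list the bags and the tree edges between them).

Treewidth 3.
One optimal decomposition is:
Bags: B1 = {0, 4, 5, 6}  B2 = {2, 4, 5, 6}  B3 = {2, 3, 5, 6}  B4 = {0, 1, 4, 6}
Tree: B1–B2, B2–B3, B1–B4

Every bag has size at most 4, so the width is 4 − 1 = 3 and tw(G) ≤ 3. Conversely, {2, 3, 5, 6} is a clique of size 4, and the vertices of any clique must share a bag in every tree decomposition; so some bag has ≥ 4 vertices and tw(G) ≥ 3. Combining the bounds, tw(G) = 3.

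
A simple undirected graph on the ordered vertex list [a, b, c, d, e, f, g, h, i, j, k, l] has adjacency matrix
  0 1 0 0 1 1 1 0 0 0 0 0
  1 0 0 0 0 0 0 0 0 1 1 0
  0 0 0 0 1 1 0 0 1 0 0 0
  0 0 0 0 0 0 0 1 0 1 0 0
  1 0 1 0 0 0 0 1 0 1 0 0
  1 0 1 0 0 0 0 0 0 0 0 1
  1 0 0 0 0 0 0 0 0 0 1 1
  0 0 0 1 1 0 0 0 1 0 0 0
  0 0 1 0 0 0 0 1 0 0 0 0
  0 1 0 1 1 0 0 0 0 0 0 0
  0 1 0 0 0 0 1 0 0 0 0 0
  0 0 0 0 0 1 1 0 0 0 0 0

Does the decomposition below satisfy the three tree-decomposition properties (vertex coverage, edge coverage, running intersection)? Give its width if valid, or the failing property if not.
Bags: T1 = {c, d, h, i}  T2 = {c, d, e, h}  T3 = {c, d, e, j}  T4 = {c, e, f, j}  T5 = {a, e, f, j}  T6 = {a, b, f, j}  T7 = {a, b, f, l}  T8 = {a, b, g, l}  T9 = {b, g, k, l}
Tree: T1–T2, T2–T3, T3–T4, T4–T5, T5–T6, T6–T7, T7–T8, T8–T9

Yes; width 3.

Every vertex of G appears in some bag (union = {a, b, c, d, e, f, g, h, i, j, k, l}); every edge is covered by a bag; and for each vertex v the set of bags containing v is connected in the bag tree. The decomposition is therefore valid. The largest bag has 4 vertices, so the width is 3.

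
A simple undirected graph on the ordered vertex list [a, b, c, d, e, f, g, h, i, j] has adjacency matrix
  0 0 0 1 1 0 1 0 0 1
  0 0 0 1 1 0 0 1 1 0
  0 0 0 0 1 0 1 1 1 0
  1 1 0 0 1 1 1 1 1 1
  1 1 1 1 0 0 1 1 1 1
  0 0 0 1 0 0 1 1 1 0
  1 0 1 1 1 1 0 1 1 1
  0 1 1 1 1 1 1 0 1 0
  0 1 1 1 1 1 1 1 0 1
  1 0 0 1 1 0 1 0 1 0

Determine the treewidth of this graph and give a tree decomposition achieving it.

Treewidth 4.
Bags: B1 = {d, e, g, i, j}  B2 = {d, e, g, h, i}  B3 = {b, d, e, h, i}  B4 = {d, f, g, h, i}  B5 = {a, d, e, g, j}  B6 = {c, e, g, h, i}
Tree: B1–B2, B2–B3, B2–B4, B1–B5, B2–B6

The largest bag has 5 vertices, giving width 4; this decomposition certifies tw(G) ≤ 4. On the other hand G contains the 5-clique {a, d, e, g, j}. A clique must lie in a single bag of any decomposition, so no decomposition can have width below 4. Combining the bounds, tw(G) = 4.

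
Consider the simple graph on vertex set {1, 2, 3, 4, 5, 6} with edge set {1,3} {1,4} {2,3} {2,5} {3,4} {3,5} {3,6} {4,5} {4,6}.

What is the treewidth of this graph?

2

A width-2 tree decomposition is:
Bags: B1 = {3, 4, 6}  B2 = {3, 4, 5}  B3 = {2, 3, 5}  B4 = {1, 3, 4}
Tree: B1–B2, B2–B3, B1–B4
The largest bag has 3 vertices, giving width 2; this decomposition certifies tw(G) ≤ 2. On the other hand G contains the 3-clique {2, 3, 5}. A clique must lie in a single bag of any decomposition, so no decomposition can have width below 2. Hence tw(G) = 2 exactly.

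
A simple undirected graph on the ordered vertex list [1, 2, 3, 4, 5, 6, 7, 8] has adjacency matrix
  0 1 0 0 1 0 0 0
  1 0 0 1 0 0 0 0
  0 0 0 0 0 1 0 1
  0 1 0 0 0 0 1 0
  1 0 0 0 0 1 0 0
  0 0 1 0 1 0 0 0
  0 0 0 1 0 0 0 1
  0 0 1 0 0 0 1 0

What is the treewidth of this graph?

A width-2 tree decomposition is:
Bags: B1 = {1, 5, 6}  B2 = {1, 2, 6}  B3 = {2, 4, 6}  B4 = {4, 6, 7}  B5 = {6, 7, 8}  B6 = {3, 6, 8}
Tree: B1–B2, B2–B3, B3–B4, B4–B5, B5–B6
The largest bag has 3 vertices, giving width 2; this decomposition certifies tw(G) ≤ 2. The edges 6–5–1–2–4–7–8–3–6 form a cycle, so G is not a tree and its treewidth is at least 2. The upper and lower bounds meet at 2, so that is the treewidth.

2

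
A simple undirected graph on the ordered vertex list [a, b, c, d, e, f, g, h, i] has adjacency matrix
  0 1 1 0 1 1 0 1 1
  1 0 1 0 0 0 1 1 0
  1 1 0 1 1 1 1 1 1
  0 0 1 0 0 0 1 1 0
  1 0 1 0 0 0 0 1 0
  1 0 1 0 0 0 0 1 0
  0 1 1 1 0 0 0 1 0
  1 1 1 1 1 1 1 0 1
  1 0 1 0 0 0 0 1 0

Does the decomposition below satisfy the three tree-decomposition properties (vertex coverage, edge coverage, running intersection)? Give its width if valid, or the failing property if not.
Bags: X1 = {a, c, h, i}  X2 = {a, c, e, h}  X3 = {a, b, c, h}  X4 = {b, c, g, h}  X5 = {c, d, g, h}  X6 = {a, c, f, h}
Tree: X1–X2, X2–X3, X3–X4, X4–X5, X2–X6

Yes; width 3.

Vertex coverage: the bags together contain {a, b, c, d, e, f, g, h, i}, the full vertex set. Edge coverage: each edge of G has both endpoints in at least one bag. Running intersection: for every vertex, the bags containing it form a connected subtree. All three properties hold, so this is a valid tree decomposition of width max|bag| − 1 = 3, and hence tw(G) ≤ 3.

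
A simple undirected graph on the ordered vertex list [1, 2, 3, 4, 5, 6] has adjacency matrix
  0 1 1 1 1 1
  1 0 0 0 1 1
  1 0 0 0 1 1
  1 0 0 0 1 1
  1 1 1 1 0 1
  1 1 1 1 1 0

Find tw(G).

A width-3 tree decomposition is:
Bags: B1 = {1, 4, 5, 6}  B2 = {1, 3, 5, 6}  B3 = {1, 2, 5, 6}
Tree: B1–B2, B1–B3
The largest bag has 4 vertices, giving width 3; this decomposition certifies tw(G) ≤ 3. On the other hand G contains the 4-clique {1, 2, 5, 6}. A clique must lie in a single bag of any decomposition, so no decomposition can have width below 3. Hence tw(G) = 3 exactly.

3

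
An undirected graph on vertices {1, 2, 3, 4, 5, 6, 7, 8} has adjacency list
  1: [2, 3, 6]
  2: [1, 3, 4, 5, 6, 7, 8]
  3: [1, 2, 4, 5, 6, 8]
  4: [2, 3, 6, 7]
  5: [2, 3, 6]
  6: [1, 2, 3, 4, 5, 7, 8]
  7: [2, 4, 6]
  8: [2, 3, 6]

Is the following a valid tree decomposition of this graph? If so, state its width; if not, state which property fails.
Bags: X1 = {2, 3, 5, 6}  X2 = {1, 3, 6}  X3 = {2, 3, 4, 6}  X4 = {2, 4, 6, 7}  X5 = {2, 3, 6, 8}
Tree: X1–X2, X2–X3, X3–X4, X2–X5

A tree decomposition must satisfy three properties: every vertex lies in some bag; for every edge, both endpoints lie together in some bag; and for every vertex, the bags containing it form a connected subtree. Here edge (2,1) lies in no bag, so the decomposition is invalid.

No — edge (2,1) lies in no bag.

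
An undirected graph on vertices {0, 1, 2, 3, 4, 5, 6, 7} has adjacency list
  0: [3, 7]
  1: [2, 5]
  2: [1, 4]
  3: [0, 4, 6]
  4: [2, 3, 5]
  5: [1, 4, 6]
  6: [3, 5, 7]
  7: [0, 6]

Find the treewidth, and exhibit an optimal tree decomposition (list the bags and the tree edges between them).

Each bag holds 3 vertices, so the decomposition has width 2, which upper-bounds the treewidth. Since 2–1–5–4–2 is a cycle in G, G is not acyclic. Forests are exactly the graphs of treewidth ≤ 1, so tw(G) ≥ 2. The upper and lower bounds meet at 2, so that is the treewidth.

Treewidth 2.
Bags: B1 = {1, 2, 4}  B2 = {1, 4, 5}  B3 = {3, 4, 5}  B4 = {3, 5, 6}  B5 = {0, 3, 6}  B6 = {0, 6, 7}
Tree: B1–B2, B2–B3, B3–B4, B4–B5, B5–B6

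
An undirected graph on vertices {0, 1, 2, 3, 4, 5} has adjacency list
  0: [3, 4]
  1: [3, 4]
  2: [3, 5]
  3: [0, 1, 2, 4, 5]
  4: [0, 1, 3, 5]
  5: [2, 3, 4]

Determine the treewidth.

2

A width-2 tree decomposition is:
Bags: B1 = {3, 4, 5}  B2 = {2, 3, 5}  B3 = {1, 3, 4}  B4 = {0, 3, 4}
Tree: B1–B2, B1–B3, B3–B4
The largest bag has 3 vertices, giving width 2; this decomposition certifies tw(G) ≤ 2. On the other hand G contains the 3-clique {2, 3, 5}. A clique must lie in a single bag of any decomposition, so no decomposition can have width below 2. Hence tw(G) = 2 exactly.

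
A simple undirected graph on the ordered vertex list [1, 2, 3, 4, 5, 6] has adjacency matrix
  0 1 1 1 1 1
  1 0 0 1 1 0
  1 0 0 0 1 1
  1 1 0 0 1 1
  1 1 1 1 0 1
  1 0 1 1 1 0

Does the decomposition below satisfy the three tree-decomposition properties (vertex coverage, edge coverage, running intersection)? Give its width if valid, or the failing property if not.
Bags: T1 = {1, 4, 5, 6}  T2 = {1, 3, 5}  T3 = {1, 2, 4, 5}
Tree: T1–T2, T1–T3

No — edge (6,3) lies in no bag.

A tree decomposition must satisfy three properties: every vertex lies in some bag; for every edge, both endpoints lie together in some bag; and for every vertex, the bags containing it form a connected subtree. Here edge (6,3) lies in no bag, so the decomposition is invalid.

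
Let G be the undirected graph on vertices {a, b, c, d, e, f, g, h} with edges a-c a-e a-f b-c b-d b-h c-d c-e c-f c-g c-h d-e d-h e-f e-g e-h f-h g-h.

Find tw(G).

3

A width-3 tree decomposition is:
Bags: B1 = {c, d, e, h}  B2 = {c, e, f, h}  B3 = {a, c, e, f}  B4 = {b, c, d, h}  B5 = {c, e, g, h}
Tree: B1–B2, B2–B3, B1–B4, B2–B5
Every bag has size at most 4, so the width is 4 − 1 = 3 and tw(G) ≤ 3. For the lower bound, the 4 vertices {c, d, e, h} are pairwise adjacent, and any tree decomposition puts a clique entirely inside one bag — forcing width ≥ 3. The upper and lower bounds meet at 3, so that is the treewidth.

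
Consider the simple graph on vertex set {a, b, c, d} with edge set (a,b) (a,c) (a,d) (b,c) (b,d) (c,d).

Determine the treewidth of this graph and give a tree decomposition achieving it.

With just one bag of size 4, the width is 4 − 1 = 3, so tw(G) ≤ 3. For the lower bound, the 4 vertices {a, b, c, d} are pairwise adjacent, and any tree decomposition puts a clique entirely inside one bag — forcing width ≥ 3. Therefore the treewidth is 3.

Treewidth 3.
One optimal decomposition is:
Bags: B1 = {a, b, c, d}
Tree: (single bag)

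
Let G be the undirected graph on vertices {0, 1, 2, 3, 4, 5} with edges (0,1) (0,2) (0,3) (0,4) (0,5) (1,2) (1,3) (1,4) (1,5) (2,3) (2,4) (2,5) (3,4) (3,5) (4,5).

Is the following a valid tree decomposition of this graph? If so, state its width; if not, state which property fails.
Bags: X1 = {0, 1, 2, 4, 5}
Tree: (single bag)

A tree decomposition must satisfy three properties: every vertex lies in some bag; for every edge, both endpoints lie together in some bag; and for every vertex, the bags containing it form a connected subtree. Here vertex 3 appears in no bag, so the decomposition is invalid.

No — vertex 3 appears in no bag.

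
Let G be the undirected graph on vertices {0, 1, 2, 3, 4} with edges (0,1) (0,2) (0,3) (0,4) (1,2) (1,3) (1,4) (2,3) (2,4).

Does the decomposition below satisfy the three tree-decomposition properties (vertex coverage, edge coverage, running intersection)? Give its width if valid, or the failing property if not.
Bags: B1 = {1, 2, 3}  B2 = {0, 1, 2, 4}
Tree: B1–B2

No — edge (0,3) lies in no bag.

A tree decomposition must satisfy three properties: every vertex lies in some bag; for every edge, both endpoints lie together in some bag; and for every vertex, the bags containing it form a connected subtree. Here edge (0,3) lies in no bag, so the decomposition is invalid.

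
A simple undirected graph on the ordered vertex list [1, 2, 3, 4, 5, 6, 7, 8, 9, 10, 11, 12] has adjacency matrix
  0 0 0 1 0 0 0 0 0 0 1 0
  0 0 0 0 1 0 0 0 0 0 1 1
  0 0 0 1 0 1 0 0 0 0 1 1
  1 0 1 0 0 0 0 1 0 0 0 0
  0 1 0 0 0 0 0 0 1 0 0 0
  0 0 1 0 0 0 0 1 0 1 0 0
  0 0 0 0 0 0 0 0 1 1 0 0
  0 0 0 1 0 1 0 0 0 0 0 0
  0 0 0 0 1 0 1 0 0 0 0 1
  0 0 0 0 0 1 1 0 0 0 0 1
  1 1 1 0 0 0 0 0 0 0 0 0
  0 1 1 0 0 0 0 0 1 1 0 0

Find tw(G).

A width-3 tree decomposition is:
Bags: B1 = {1, 4, 8, 11}  B2 = {3, 4, 8, 11}  B3 = {3, 6, 8, 11}  B4 = {2, 3, 6, 11}  B5 = {2, 3, 6, 12}  B6 = {2, 6, 10, 12}  B7 = {2, 5, 10, 12}  B8 = {5, 9, 10, 12}  B9 = {5, 7, 9, 10}
Tree: B1–B2, B2–B3, B3–B4, B4–B5, B5–B6, B6–B7, B7–B8, B8–B9
Each bag holds 4 vertices, so the decomposition has width 3, which upper-bounds the treewidth. For the lower bound: the 4 vertex sets {1,4,8}, {11}, {3}, {2,6,10,12} are disjoint, each induces a connected subgraph, and every pair is joined by at least one edge of G. Contracting each set to a single vertex therefore yields K_{4} as a minor, and since treewidth is minor-monotone, tw(G) ≥ tw(K_{4}) = 3. Hence tw(G) = 3 exactly.

3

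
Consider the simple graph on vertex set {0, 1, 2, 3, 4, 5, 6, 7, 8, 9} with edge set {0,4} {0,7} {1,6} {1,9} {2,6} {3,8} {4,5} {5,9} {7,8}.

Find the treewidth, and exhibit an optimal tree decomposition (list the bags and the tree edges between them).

The largest bag has 2 vertices, giving width 1; this decomposition certifies tw(G) ≤ 1. Since G has at least one edge (e.g. 3–8), it is not an edgeless graph, so tw(G) ≥ 1. The upper and lower bounds meet at 1, so that is the treewidth.

Treewidth 1.
Bags: B1 = {3, 8}  B2 = {7, 8}  B3 = {0, 7}  B4 = {0, 4}  B5 = {4, 5}  B6 = {5, 9}  B7 = {1, 9}  B8 = {1, 6}  B9 = {2, 6}
Tree: B1–B2, B2–B3, B3–B4, B4–B5, B5–B6, B6–B7, B7–B8, B8–B9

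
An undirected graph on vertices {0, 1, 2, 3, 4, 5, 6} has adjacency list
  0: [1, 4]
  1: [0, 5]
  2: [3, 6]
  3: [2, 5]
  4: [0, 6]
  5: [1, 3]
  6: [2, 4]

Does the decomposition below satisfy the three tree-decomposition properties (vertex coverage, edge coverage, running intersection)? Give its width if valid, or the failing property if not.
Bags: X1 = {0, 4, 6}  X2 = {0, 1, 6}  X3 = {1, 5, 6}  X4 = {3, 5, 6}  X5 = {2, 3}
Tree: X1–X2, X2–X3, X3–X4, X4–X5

No — edge (6,2) lies in no bag.

A tree decomposition must satisfy three properties: every vertex lies in some bag; for every edge, both endpoints lie together in some bag; and for every vertex, the bags containing it form a connected subtree. Here edge (6,2) lies in no bag, so the decomposition is invalid.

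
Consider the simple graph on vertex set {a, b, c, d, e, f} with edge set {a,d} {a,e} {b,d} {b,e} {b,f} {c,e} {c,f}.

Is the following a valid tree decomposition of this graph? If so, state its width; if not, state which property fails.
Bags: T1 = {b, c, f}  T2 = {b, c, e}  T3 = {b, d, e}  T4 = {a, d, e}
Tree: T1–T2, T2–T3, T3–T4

Vertex coverage: the bags together contain {a, b, c, d, e, f}, the full vertex set. Edge coverage: each edge of G has both endpoints in at least one bag. Running intersection: for every vertex, the bags containing it form a connected subtree. All three properties hold, so this is a valid tree decomposition of width max|bag| − 1 = 2, and hence tw(G) ≤ 2.

Yes; width 2.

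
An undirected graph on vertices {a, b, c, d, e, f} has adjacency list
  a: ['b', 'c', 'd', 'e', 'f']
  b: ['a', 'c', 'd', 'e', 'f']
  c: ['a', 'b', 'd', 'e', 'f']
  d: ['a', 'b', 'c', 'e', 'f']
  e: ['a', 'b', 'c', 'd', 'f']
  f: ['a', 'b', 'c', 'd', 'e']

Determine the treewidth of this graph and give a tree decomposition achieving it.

Treewidth 5.
One such decomposition:
Bags: B1 = {a, b, c, d, e, f}
Tree: (single bag)

With just one bag of size 6, the width is 6 − 1 = 5, so tw(G) ≤ 5. Conversely, {a, b, c, d, e, f} is a clique of size 6, and the vertices of any clique must share a bag in every tree decomposition; so some bag has ≥ 6 vertices and tw(G) ≥ 5. Therefore the treewidth is 5.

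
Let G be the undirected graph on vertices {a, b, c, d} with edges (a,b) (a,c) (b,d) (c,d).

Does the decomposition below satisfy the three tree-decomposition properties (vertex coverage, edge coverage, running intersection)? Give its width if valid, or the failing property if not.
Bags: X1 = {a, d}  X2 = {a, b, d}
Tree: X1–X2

No — vertex c appears in no bag.

A tree decomposition must satisfy three properties: every vertex lies in some bag; for every edge, both endpoints lie together in some bag; and for every vertex, the bags containing it form a connected subtree. Here vertex c appears in no bag, so the decomposition is invalid.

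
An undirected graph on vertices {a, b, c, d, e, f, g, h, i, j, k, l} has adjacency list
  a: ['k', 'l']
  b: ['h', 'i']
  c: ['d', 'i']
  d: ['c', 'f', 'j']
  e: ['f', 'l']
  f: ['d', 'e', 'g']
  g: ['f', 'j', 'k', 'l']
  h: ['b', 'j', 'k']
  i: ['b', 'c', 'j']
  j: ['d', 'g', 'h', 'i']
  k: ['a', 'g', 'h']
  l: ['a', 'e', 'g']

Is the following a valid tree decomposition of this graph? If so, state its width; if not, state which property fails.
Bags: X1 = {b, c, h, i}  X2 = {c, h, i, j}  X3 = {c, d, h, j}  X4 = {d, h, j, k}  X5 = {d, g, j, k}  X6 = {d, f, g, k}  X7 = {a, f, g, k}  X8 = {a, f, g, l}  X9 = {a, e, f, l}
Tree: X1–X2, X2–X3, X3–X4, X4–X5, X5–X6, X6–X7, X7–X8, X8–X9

Yes; width 3.

Checking the three conditions: (i) the bags cover all of {a, b, c, d, e, f, g, h, i, j, k, l}; (ii) for each edge, some bag contains both endpoints; (iii) the bags containing any fixed vertex form a subtree. All hold, so the decomposition is valid with width 4 − 1 = 3.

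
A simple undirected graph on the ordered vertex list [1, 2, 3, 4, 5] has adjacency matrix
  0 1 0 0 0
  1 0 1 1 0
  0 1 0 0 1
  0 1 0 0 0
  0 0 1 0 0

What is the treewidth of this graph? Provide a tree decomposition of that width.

Treewidth 1.
Bags: B1 = {2, 3}  B2 = {2, 4}  B3 = {3, 5}  B4 = {1, 2}
Tree: B1–B2, B1–B3, B1–B4

Each bag holds 2 vertices, so the decomposition has width 1, which upper-bounds the treewidth. Since G has at least one edge (e.g. 2–3), it is not an edgeless graph, so tw(G) ≥ 1. Combining the bounds, tw(G) = 1.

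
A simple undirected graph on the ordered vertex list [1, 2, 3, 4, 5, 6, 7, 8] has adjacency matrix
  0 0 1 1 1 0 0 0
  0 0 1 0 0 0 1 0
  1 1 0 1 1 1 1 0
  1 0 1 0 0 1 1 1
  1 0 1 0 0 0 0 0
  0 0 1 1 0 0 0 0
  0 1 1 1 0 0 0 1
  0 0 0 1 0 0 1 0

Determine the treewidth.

2

A width-2 tree decomposition is:
Bags: B1 = {1, 3, 4}  B2 = {3, 4, 7}  B3 = {1, 3, 5}  B4 = {4, 7, 8}  B5 = {2, 3, 7}  B6 = {3, 4, 6}
Tree: B1–B2, B1–B3, B2–B4, B2–B5, B2–B6
Each bag holds 3 vertices, so the decomposition has width 2, which upper-bounds the treewidth. On the other hand G contains the 3-clique {4, 7, 8}. A clique must lie in a single bag of any decomposition, so no decomposition can have width below 2. The upper and lower bounds meet at 2, so that is the treewidth.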